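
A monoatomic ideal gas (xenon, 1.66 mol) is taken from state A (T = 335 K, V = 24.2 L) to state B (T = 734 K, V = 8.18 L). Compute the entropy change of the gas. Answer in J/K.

ΔS = 1.27 J/K

Entropy is a state function: ΔS = nC_V ln(T₂/T₁) + nR ln(V₂/V₁), with C_V = 3R/2 = 12.47 J mol⁻¹ K⁻¹ for a monoatomic ideal gas.
ΔS = 1.66 × [12.47 × ln(734/335) + 8.314 × ln(8.18/24.2)] = 1.27 J/K.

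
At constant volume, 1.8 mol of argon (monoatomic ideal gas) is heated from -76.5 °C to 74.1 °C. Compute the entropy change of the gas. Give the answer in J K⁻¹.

ΔS = 12.8 J/K

In kelvin: T₁ = 196.65 K, T₂ = 347.25 K. At constant volume, ΔS = nC_V ln(T₂/T₁) with C_V = 3R/2 = 12.47 J mol⁻¹ K⁻¹.
ΔS = 1.8 × 12.47 × ln(347.25/196.65) = 12.8 J/K.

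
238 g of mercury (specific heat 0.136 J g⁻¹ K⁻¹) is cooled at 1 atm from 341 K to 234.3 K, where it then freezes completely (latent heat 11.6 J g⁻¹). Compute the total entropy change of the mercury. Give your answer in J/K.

ΔS = -23.9 J/K

Cooling step: ΔS₁ = m c ln(T_tr/T_i) = 238 × 0.136 × ln(234.3/341) = -12.15 J/K.
Phase change: ΔS₂ = −mL/T_tr = −238 × 11.6 / 234.3 = -11.78 J/K.
ΔS_total = (-12.15) + (-11.78) = -23.9 J/K.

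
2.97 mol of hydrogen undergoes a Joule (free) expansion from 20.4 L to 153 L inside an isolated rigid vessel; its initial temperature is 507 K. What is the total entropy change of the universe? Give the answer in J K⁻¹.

ΔS_universe = 49.8 J/K

For an ideal gas in free expansion Q = 0 and W = 0, so T is unchanged.
Entropy is a state function; using a reversible isothermal path, ΔS_gas = nR ln(V₂/V₁) = 2.97 × 8.314 × ln(153/20.4) = 49.8 J/K.
The insulated surroundings exchange no heat, so ΔS_surr = 0 and ΔS_universe = ΔS_gas.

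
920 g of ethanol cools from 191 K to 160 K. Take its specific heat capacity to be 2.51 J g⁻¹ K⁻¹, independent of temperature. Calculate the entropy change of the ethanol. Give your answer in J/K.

ΔS = ∫dQ_rev/T = m c ln(T₂/T₁) = 920 × 2.51 × ln(160/191) = -409 J/K.

ΔS = -409 J/K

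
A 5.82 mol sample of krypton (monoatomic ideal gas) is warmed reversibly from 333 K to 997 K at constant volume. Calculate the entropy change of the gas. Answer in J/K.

ΔS = 79.6 J/K

At constant volume, ΔS = nC_V ln(T₂/T₁) with C_V = 3R/2 = 12.47 J mol⁻¹ K⁻¹.
ΔS = 5.82 × 12.47 × ln(997/333) = 79.6 J/K.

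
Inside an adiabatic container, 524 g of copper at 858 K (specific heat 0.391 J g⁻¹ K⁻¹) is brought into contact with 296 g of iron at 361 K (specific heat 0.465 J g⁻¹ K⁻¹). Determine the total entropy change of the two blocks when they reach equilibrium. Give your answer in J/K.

Energy balance: T_f = (m₁c₁T₁ + m₂c₂T₂)/(m₁c₁ + m₂c₂) = 658.29 K.
ΔS₁ = m₁c₁ ln(T_f/T₁) = 204.884 × ln(658.29/858) = -54.29 J/K.
ΔS₂ = m₂c₂ ln(T_f/T₂) = 137.64 × ln(658.29/361) = 82.69 J/K.
ΔS_total = -54.29 + 82.69 = 28.4 J/K.

ΔS_total = 28.4 J/K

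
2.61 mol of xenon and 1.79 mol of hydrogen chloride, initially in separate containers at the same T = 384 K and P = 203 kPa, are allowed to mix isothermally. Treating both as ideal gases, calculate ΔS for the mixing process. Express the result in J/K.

Mole fractions: x_A = 2.61/4.4 = 0.593, x_B = 0.407.
ΔS_mix = −R(n_A ln x_A + n_B ln x_B) = −8.314 × (2.61 ln 0.593 + 1.79 ln 0.407) = 24.7 J/K.

ΔS_mix = 24.7 J/K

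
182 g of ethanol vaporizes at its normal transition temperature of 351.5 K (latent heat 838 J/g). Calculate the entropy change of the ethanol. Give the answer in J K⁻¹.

Heat absorbed by the substance: Q = mL = 182 × 838 = 152516 J.
At constant T, ΔS = Q_rev/T = 152516 / 351.5 = 434 J/K.

ΔS = 434 J/K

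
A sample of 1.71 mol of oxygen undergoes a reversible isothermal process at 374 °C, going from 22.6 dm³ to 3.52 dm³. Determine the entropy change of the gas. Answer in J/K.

ΔS_gas = -26.4 J/K

For an isothermal ideal gas ΔS_gas = nR ln(V₂/V₁) = 1.71 × 8.314 × ln(3.52/22.6) = -26.4 J/K.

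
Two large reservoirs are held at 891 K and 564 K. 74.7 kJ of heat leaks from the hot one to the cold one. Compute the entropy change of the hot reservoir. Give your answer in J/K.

ΔS_hot = -83.8 J/K

The hot reservoir loses heat Q, so ΔS_hot = −Q/T_H = −74700/891 = -83.8 J/K.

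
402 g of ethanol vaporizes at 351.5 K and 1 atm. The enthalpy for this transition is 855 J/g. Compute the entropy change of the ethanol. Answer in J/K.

ΔS = 978 J/K

Heat absorbed by the substance: Q = mL = 402 × 855 = 343710 J.
At constant T, ΔS = Q_rev/T = 343710 / 351.5 = 978 J/K.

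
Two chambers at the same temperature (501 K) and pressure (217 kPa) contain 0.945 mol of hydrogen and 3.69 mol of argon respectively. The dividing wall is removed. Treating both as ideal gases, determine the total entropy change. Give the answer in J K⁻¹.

Mole fractions: x_A = 0.945/4.63 = 0.204, x_B = 0.796.
ΔS_mix = −R(n_A ln x_A + n_B ln x_B) = −8.314 × (0.945 ln 0.204 + 3.69 ln 0.796) = 19.5 J/K.

ΔS_mix = 19.5 J/K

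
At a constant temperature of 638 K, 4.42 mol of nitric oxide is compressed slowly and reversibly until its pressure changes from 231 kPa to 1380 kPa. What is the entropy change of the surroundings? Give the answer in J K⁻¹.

For an isothermal ideal gas ΔS_gas = nR ln(P₁/P₂) = 4.42 × 8.314 × ln(231/1380) = -65.7 J/K.
The process is reversible, so ΔS_surr = −ΔS_gas = 65.7 J/K and ΔS_universe = 0.

ΔS_surr = 65.7 J/K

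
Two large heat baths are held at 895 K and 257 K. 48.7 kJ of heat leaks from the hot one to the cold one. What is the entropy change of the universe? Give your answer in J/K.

ΔS_total = 135 J/K

ΔS_hot = −Q/T_H = −48700/895 = -54.41 J/K and ΔS_cold = +Q/T_C = 48700/257 = 189.5 J/K.
ΔS_total = -54.41 + 189.5 = 135 J/K, positive as the second law requires.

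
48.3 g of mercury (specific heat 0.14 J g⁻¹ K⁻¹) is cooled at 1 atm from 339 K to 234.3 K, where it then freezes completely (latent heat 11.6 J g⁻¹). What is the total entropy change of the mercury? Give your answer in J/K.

Cooling step: ΔS₁ = m c ln(T_tr/T_i) = 48.3 × 0.14 × ln(234.3/339) = -2.498 J/K.
Phase change: ΔS₂ = −mL/T_tr = −48.3 × 11.6 / 234.3 = -2.391 J/K.
ΔS_total = (-2.498) + (-2.391) = -4.89 J/K.

ΔS = -4.89 J/K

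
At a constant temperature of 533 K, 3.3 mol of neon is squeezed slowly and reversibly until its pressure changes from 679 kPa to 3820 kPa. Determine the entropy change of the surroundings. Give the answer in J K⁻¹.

ΔS_surr = 47.4 J/K

For an isothermal ideal gas ΔS_gas = nR ln(P₁/P₂) = 3.3 × 8.314 × ln(679/3820) = -47.4 J/K.
The process is reversible, so ΔS_surr = −ΔS_gas = 47.4 J/K and ΔS_universe = 0.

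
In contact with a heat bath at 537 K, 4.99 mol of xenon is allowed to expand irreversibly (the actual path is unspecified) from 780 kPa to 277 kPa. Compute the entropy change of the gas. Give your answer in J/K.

Entropy is a state function, so ΔS_gas depends only on the end states.
For an isothermal ideal gas ΔS_gas = nR ln(P₁/P₂) = 4.99 × 8.314 × ln(780/277) = 43 J/K.

ΔS_gas = 43 J/K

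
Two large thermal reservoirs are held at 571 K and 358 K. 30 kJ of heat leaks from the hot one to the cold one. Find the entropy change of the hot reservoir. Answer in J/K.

The hot reservoir loses heat Q, so ΔS_hot = −Q/T_H = −30000/571 = -52.5 J/K.

ΔS_hot = -52.5 J/K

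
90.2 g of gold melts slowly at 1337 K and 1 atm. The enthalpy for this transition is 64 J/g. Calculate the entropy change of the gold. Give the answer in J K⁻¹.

Heat absorbed by the substance: Q = mL = 90.2 × 64 = 5772.8 J.
At constant T, ΔS = Q_rev/T = 5772.8 / 1337 = 4.32 J/K.

ΔS = 4.32 J/K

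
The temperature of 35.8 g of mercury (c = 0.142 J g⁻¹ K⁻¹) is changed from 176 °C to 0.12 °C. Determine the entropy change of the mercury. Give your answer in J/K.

In kelvin: T₁ = 449.15 K, T₂ = 273.27 K. ΔS = ∫dQ_rev/T = m c ln(T₂/T₁) = 35.8 × 0.142 × ln(273.27/449.15) = -2.53 J/K.

ΔS = -2.53 J/K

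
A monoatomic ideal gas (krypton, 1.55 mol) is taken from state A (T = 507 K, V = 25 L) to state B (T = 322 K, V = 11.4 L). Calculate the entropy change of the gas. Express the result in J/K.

Entropy is a state function: ΔS = nC_V ln(T₂/T₁) + nR ln(V₂/V₁), with C_V = 3R/2 = 12.47 J mol⁻¹ K⁻¹ for a monoatomic ideal gas.
ΔS = 1.55 × [12.47 × ln(322/507) + 8.314 × ln(11.4/25)] = -18.9 J/K.

ΔS = -18.9 J/K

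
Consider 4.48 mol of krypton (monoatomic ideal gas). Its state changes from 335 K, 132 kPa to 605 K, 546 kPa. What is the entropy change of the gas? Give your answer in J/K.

ΔS = 2.16 J/K

ΔS = nC_p ln(T₂/T₁) − nR ln(P₂/P₁), with C_p = 5R/2 = 20.79 J mol⁻¹ K⁻¹ for a monoatomic ideal gas.
ΔS = 4.48 × [20.79 × ln(605/335) − 8.314 × ln(546/132)] = 2.16 J/K.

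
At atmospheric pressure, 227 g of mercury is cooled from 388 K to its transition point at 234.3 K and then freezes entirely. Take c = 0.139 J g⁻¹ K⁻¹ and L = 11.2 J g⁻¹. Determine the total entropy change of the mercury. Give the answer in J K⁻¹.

Cooling step: ΔS₁ = m c ln(T_tr/T_i) = 227 × 0.139 × ln(234.3/388) = -15.92 J/K.
Phase change: ΔS₂ = −mL/T_tr = −227 × 11.2 / 234.3 = -10.85 J/K.
ΔS_total = (-15.92) + (-10.85) = -26.8 J/K.

ΔS = -26.8 J/K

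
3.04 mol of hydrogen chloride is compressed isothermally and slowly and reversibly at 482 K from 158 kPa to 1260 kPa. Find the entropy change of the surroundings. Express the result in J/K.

ΔS_surr = 52.5 J/K

For an isothermal ideal gas ΔS_gas = nR ln(P₁/P₂) = 3.04 × 8.314 × ln(158/1260) = -52.5 J/K.
The process is reversible, so ΔS_surr = −ΔS_gas = 52.5 J/K and ΔS_universe = 0.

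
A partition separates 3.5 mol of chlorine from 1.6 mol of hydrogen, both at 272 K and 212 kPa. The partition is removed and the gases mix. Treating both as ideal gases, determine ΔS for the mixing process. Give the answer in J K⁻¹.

Mole fractions: x_A = 3.5/5.1 = 0.686, x_B = 0.314.
ΔS_mix = −R(n_A ln x_A + n_B ln x_B) = −8.314 × (3.5 ln 0.686 + 1.6 ln 0.314) = 26.4 J/K.

ΔS_mix = 26.4 J/K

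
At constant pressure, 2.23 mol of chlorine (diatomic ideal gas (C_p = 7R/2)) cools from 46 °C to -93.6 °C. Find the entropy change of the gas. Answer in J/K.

ΔS = -37.3 J/K

In kelvin: T₁ = 319.15 K, T₂ = 179.55 K. At constant pressure, ΔS = nC_p ln(T₂/T₁) with C_p = 7R/2 = 29.1 J mol⁻¹ K⁻¹.
ΔS = 2.23 × 29.1 × ln(179.55/319.15) = -37.3 J/K.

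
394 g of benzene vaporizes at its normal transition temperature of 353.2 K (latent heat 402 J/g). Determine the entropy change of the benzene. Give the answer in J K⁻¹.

ΔS = 448 J/K

Heat absorbed by the substance: Q = mL = 394 × 402 = 158388 J.
At constant T, ΔS = Q_rev/T = 158388 / 353.2 = 448 J/K.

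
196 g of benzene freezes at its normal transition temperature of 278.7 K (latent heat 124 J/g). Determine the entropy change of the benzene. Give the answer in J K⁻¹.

ΔS = -87.2 J/K

Heat released by the substance: Q = −mL = −196 × 124 = −24304 J.
At constant T, ΔS = Q_rev/T = −24304 / 278.7 = -87.2 J/K.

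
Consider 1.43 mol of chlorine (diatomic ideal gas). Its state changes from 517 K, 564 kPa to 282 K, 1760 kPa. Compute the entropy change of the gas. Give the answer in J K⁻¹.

ΔS = nC_p ln(T₂/T₁) − nR ln(P₂/P₁), with C_p = 7R/2 = 29.1 J mol⁻¹ K⁻¹ for a diatomic ideal gas.
ΔS = 1.43 × [29.1 × ln(282/517) − 8.314 × ln(1760/564)] = -38.8 J/K.

ΔS = -38.8 J/K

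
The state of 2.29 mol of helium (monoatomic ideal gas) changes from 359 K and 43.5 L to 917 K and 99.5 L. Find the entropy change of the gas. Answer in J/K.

ΔS = 42.5 J/K

Entropy is a state function: ΔS = nC_V ln(T₂/T₁) + nR ln(V₂/V₁), with C_V = 3R/2 = 12.47 J mol⁻¹ K⁻¹ for a monoatomic ideal gas.
ΔS = 2.29 × [12.47 × ln(917/359) + 8.314 × ln(99.5/43.5)] = 42.5 J/K.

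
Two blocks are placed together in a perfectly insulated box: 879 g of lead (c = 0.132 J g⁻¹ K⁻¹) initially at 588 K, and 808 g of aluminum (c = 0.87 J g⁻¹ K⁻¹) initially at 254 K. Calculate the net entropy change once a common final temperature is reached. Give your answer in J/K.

Energy balance: T_f = (m₁c₁T₁ + m₂c₂T₂)/(m₁c₁ + m₂c₂) = 301.32 K.
ΔS₁ = m₁c₁ ln(T_f/T₁) = 116.028 × ln(301.32/588) = -77.57 J/K.
ΔS₂ = m₂c₂ ln(T_f/T₂) = 702.96 × ln(301.32/254) = 120.1 J/K.
ΔS_total = -77.57 + 120.1 = 42.5 J/K.

ΔS_total = 42.5 J/K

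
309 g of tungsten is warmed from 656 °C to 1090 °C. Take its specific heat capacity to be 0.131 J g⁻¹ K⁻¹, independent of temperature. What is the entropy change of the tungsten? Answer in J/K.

ΔS = 15.5 J/K

In kelvin: T₁ = 929.15 K, T₂ = 1363.15 K. ΔS = ∫dQ_rev/T = m c ln(T₂/T₁) = 309 × 0.131 × ln(1363.15/929.15) = 15.5 J/K.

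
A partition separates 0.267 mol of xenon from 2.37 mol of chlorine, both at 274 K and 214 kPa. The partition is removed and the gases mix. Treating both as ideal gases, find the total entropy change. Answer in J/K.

Mole fractions: x_A = 0.267/2.64 = 0.101, x_B = 0.899.
ΔS_mix = −R(n_A ln x_A + n_B ln x_B) = −8.314 × (0.267 ln 0.101 + 2.37 ln 0.899) = 7.19 J/K.

ΔS_mix = 7.19 J/K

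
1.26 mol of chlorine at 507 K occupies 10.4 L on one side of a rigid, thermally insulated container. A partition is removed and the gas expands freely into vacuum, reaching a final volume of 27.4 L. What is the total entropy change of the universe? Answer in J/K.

ΔS_universe = 10.1 J/K

For an ideal gas in free expansion Q = 0 and W = 0, so T is unchanged.
Entropy is a state function; using a reversible isothermal path, ΔS_gas = nR ln(V₂/V₁) = 1.26 × 8.314 × ln(27.4/10.4) = 10.1 J/K.
The insulated surroundings exchange no heat, so ΔS_surr = 0 and ΔS_universe = ΔS_gas.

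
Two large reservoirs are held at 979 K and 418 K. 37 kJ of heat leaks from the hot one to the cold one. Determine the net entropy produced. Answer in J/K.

ΔS_hot = −Q/T_H = −37000/979 = -37.79 J/K and ΔS_cold = +Q/T_C = 37000/418 = 88.52 J/K.
ΔS_total = -37.79 + 88.52 = 50.7 J/K, positive as the second law requires.

ΔS_total = 50.7 J/K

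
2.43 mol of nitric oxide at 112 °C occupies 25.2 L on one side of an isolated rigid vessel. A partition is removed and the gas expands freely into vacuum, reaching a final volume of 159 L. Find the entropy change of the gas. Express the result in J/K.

For an ideal gas in free expansion Q = 0 and W = 0, so T is unchanged.
Entropy is a state function; using a reversible isothermal path, ΔS_gas = nR ln(V₂/V₁) = 2.43 × 8.314 × ln(159/25.2) = 37.2 J/K.

ΔS_gas = 37.2 J/K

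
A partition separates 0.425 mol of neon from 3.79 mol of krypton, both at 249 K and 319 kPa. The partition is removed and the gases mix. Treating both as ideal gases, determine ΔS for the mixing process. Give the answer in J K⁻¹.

ΔS_mix = 11.5 J/K

Mole fractions: x_A = 0.425/4.21 = 0.101, x_B = 0.899.
ΔS_mix = −R(n_A ln x_A + n_B ln x_B) = −8.314 × (0.425 ln 0.101 + 3.79 ln 0.899) = 11.5 J/K.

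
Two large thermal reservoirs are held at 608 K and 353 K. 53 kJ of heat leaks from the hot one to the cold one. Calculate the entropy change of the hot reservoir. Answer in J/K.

The hot reservoir loses heat Q, so ΔS_hot = −Q/T_H = −53000/608 = -87.2 J/K.

ΔS_hot = -87.2 J/K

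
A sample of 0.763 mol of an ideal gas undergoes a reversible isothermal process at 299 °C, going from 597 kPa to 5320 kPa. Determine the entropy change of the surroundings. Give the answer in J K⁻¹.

ΔS_surr = 13.9 J/K

For an isothermal ideal gas ΔS_gas = nR ln(P₁/P₂) = 0.763 × 8.314 × ln(597/5320) = -13.9 J/K.
The process is reversible, so ΔS_surr = −ΔS_gas = 13.9 J/K and ΔS_universe = 0.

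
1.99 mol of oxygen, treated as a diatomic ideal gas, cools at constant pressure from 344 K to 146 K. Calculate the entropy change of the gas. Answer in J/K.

At constant pressure, ΔS = nC_p ln(T₂/T₁) with C_p = 7R/2 = 29.1 J mol⁻¹ K⁻¹.
ΔS = 1.99 × 29.1 × ln(146/344) = -49.6 J/K.

ΔS = -49.6 J/K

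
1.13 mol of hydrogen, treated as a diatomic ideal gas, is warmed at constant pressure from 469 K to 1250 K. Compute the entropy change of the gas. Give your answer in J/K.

At constant pressure, ΔS = nC_p ln(T₂/T₁) with C_p = 7R/2 = 29.1 J mol⁻¹ K⁻¹.
ΔS = 1.13 × 29.1 × ln(1250/469) = 32.2 J/K.

ΔS = 32.2 J/K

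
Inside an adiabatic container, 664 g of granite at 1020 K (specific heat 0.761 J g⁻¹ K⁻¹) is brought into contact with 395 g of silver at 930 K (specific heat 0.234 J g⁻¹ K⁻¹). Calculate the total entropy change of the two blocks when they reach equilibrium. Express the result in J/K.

Energy balance: T_f = (m₁c₁T₁ + m₂c₂T₂)/(m₁c₁ + m₂c₂) = 1006.1 K.
ΔS₁ = m₁c₁ ln(T_f/T₁) = 505.304 × ln(1006.1/1020) = -6.942 J/K.
ΔS₂ = m₂c₂ ln(T_f/T₂) = 92.43 × ln(1006.1/930) = 7.268 J/K.
ΔS_total = -6.942 + 7.268 = 0.326 J/K.

ΔS_total = 0.326 J/K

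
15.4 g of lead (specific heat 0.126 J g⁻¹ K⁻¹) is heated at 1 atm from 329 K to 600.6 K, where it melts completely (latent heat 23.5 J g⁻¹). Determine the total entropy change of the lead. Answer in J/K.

Warming step: ΔS₁ = m c ln(T_tr/T_i) = 15.4 × 0.126 × ln(600.6/329) = 1.168 J/K.
Phase change: ΔS₂ = +mL/T_tr = 15.4 × 23.5 / 600.6 = 0.6026 J/K.
ΔS_total = (1.168) + (0.6026) = 1.77 J/K.

ΔS = 1.77 J/K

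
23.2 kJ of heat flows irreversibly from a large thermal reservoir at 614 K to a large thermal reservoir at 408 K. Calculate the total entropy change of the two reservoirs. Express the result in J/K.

ΔS_hot = −Q/T_H = −23200/614 = -37.79 J/K and ΔS_cold = +Q/T_C = 23200/408 = 56.86 J/K.
ΔS_total = -37.79 + 56.86 = 19.1 J/K, positive as the second law requires.

ΔS_total = 19.1 J/K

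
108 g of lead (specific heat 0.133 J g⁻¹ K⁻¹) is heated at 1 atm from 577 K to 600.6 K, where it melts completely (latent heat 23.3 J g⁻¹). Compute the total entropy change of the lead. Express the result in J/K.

Warming step: ΔS₁ = m c ln(T_tr/T_i) = 108 × 0.133 × ln(600.6/577) = 0.5758 J/K.
Phase change: ΔS₂ = +mL/T_tr = 108 × 23.3 / 600.6 = 4.19 J/K.
ΔS_total = (0.5758) + (4.19) = 4.77 J/K.

ΔS = 4.77 J/K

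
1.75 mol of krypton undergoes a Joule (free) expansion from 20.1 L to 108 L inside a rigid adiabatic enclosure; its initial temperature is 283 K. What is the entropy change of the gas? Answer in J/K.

For an ideal gas in free expansion Q = 0 and W = 0, so T is unchanged.
Entropy is a state function; using a reversible isothermal path, ΔS_gas = nR ln(V₂/V₁) = 1.75 × 8.314 × ln(108/20.1) = 24.5 J/K.

ΔS_gas = 24.5 J/K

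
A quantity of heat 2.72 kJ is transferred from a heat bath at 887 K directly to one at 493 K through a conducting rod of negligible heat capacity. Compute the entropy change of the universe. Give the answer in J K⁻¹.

ΔS_total = 2.45 J/K

ΔS_hot = −Q/T_H = −2720/887 = -3.067 J/K and ΔS_cold = +Q/T_C = 2720/493 = 5.517 J/K.
ΔS_total = -3.067 + 5.517 = 2.45 J/K, positive as the second law requires.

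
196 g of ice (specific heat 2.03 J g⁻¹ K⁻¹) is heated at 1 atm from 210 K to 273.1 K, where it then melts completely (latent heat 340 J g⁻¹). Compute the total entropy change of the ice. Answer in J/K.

ΔS = 349 J/K

Warming step: ΔS₁ = m c ln(T_tr/T_i) = 196 × 2.03 × ln(273.1/210) = 104.54 J/K.
Phase change: ΔS₂ = +mL/T_tr = 196 × 340 / 273.1 = 244.01 J/K.
ΔS_total = (104.54) + (244.01) = 349 J/K.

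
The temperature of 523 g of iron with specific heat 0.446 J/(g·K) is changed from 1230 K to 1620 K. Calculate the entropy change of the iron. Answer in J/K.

ΔS = ∫dQ_rev/T = m c ln(T₂/T₁) = 523 × 0.446 × ln(1620/1230) = 64.2 J/K.

ΔS = 64.2 J/K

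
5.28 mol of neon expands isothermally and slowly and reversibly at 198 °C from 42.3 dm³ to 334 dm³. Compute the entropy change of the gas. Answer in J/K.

For an isothermal ideal gas ΔS_gas = nR ln(V₂/V₁) = 5.28 × 8.314 × ln(334/42.3) = 90.7 J/K.

ΔS_gas = 90.7 J/K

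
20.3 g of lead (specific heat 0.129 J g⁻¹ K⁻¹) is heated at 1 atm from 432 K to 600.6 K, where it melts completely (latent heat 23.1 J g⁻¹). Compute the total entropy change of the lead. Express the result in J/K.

ΔS = 1.64 J/K

Warming step: ΔS₁ = m c ln(T_tr/T_i) = 20.3 × 0.129 × ln(600.6/432) = 0.8629 J/K.
Phase change: ΔS₂ = +mL/T_tr = 20.3 × 23.1 / 600.6 = 0.7808 J/K.
ΔS_total = (0.8629) + (0.7808) = 1.64 J/K.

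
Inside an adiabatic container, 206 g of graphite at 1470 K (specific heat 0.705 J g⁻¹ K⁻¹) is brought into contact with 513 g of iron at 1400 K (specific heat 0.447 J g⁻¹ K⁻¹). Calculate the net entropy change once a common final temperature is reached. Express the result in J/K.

ΔS_total = 0.106 J/K

Energy balance: T_f = (m₁c₁T₁ + m₂c₂T₂)/(m₁c₁ + m₂c₂) = 1427.1 K.
ΔS₁ = m₁c₁ ln(T_f/T₁) = 145.23 × ln(1427.1/1470) = -4.297 J/K.
ΔS₂ = m₂c₂ ln(T_f/T₂) = 229.311 × ln(1427.1/1400) = 4.403 J/K.
ΔS_total = -4.297 + 4.403 = 0.106 J/K.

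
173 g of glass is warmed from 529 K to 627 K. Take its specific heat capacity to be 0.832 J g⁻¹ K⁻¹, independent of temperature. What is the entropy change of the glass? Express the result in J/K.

ΔS = ∫dQ_rev/T = m c ln(T₂/T₁) = 173 × 0.832 × ln(627/529) = 24.5 J/K.

ΔS = 24.5 J/K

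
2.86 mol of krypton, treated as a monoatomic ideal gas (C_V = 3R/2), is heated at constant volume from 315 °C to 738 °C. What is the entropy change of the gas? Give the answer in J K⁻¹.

ΔS = 19.3 J/K

In kelvin: T₁ = 588.15 K, T₂ = 1011.15 K. At constant volume, ΔS = nC_V ln(T₂/T₁) with C_V = 3R/2 = 12.47 J mol⁻¹ K⁻¹.
ΔS = 2.86 × 12.47 × ln(1011.15/588.15) = 19.3 J/K.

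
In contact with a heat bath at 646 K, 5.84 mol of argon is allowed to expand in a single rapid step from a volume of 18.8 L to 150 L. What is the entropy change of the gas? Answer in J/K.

ΔS_gas = 101 J/K

Entropy is a state function, so ΔS_gas depends only on the end states.
For an isothermal ideal gas ΔS_gas = nR ln(V₂/V₁) = 5.84 × 8.314 × ln(150/18.8) = 101 J/K.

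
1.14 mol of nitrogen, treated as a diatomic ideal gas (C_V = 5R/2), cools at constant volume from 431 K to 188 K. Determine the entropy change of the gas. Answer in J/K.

At constant volume, ΔS = nC_V ln(T₂/T₁) with C_V = 5R/2 = 20.79 J mol⁻¹ K⁻¹.
ΔS = 1.14 × 20.79 × ln(188/431) = -19.7 J/K.

ΔS = -19.7 J/K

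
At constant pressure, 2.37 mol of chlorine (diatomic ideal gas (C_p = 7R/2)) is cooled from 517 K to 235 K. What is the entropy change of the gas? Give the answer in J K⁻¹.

At constant pressure, ΔS = nC_p ln(T₂/T₁) with C_p = 7R/2 = 29.1 J mol⁻¹ K⁻¹.
ΔS = 2.37 × 29.1 × ln(235/517) = -54.4 J/K.

ΔS = -54.4 J/K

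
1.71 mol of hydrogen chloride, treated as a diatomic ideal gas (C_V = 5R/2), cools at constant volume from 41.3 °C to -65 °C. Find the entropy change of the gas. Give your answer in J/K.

ΔS = -14.7 J/K

In kelvin: T₁ = 314.45 K, T₂ = 208.15 K. At constant volume, ΔS = nC_V ln(T₂/T₁) with C_V = 5R/2 = 20.79 J mol⁻¹ K⁻¹.
ΔS = 1.71 × 20.79 × ln(208.15/314.45) = -14.7 J/K.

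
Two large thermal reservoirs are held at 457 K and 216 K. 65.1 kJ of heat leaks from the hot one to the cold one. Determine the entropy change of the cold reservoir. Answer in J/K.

ΔS_cold = 301 J/K

The cold reservoir gains heat Q, so ΔS_cold = +Q/T_C = 65100/216 = 301 J/K.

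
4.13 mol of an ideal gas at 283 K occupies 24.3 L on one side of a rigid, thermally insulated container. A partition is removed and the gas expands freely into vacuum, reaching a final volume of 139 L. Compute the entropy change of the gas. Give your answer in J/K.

ΔS_gas = 59.9 J/K

For an ideal gas in free expansion Q = 0 and W = 0, so T is unchanged.
Entropy is a state function; using a reversible isothermal path, ΔS_gas = nR ln(V₂/V₁) = 4.13 × 8.314 × ln(139/24.3) = 59.9 J/K.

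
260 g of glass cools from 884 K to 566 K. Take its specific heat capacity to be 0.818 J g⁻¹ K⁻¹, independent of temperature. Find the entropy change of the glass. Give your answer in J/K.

ΔS = ∫dQ_rev/T = m c ln(T₂/T₁) = 260 × 0.818 × ln(566/884) = -94.8 J/K.

ΔS = -94.8 J/K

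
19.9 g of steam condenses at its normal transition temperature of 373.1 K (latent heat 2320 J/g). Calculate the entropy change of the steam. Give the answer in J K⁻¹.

Heat released by the substance: Q = −mL = −19.9 × 2320 = −46168 J.
At constant T, ΔS = Q_rev/T = −46168 / 373.1 = -124 J/K.

ΔS = -124 J/K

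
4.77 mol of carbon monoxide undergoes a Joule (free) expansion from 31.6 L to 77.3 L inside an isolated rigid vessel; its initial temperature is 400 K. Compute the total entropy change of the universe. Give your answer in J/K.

No heat is exchanged and no work is done, so the ideal-gas temperature stays constant.
Entropy is a state function; using a reversible isothermal path, ΔS_gas = nR ln(V₂/V₁) = 4.77 × 8.314 × ln(77.3/31.6) = 35.5 J/K.
The insulated surroundings exchange no heat, so ΔS_surr = 0 and ΔS_universe = ΔS_gas.

ΔS_universe = 35.5 J/K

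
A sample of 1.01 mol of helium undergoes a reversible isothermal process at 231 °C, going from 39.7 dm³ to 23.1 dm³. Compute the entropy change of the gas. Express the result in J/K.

ΔS_gas = -4.55 J/K

For an isothermal ideal gas ΔS_gas = nR ln(V₂/V₁) = 1.01 × 8.314 × ln(23.1/39.7) = -4.55 J/K.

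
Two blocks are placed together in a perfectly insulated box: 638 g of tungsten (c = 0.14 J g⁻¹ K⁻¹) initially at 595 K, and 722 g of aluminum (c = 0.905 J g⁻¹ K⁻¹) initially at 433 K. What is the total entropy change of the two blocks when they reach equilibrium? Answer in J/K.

Energy balance: T_f = (m₁c₁T₁ + m₂c₂T₂)/(m₁c₁ + m₂c₂) = 452.48 K.
ΔS₁ = m₁c₁ ln(T_f/T₁) = 89.32 × ln(452.48/595) = -24.46 J/K.
ΔS₂ = m₂c₂ ln(T_f/T₂) = 653.41 × ln(452.48/433) = 28.76 J/K.
ΔS_total = -24.46 + 28.76 = 4.3 J/K.

ΔS_total = 4.3 J/K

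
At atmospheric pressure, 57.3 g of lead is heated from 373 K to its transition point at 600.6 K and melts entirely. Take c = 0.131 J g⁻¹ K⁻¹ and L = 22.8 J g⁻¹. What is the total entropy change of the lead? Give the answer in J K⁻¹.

Warming step: ΔS₁ = m c ln(T_tr/T_i) = 57.3 × 0.131 × ln(600.6/373) = 3.576 J/K.
Phase change: ΔS₂ = +mL/T_tr = 57.3 × 22.8 / 600.6 = 2.175 J/K.
ΔS_total = (3.576) + (2.175) = 5.75 J/K.

ΔS = 5.75 J/K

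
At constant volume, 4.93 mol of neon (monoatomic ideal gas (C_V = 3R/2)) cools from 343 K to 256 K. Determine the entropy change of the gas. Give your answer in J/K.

ΔS = -18 J/K

At constant volume, ΔS = nC_V ln(T₂/T₁) with C_V = 3R/2 = 12.47 J mol⁻¹ K⁻¹.
ΔS = 4.93 × 12.47 × ln(256/343) = -18 J/K.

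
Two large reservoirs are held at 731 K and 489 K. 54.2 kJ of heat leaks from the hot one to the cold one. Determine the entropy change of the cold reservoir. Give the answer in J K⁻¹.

ΔS_cold = 111 J/K

The cold reservoir gains heat Q, so ΔS_cold = +Q/T_C = 54200/489 = 111 J/K.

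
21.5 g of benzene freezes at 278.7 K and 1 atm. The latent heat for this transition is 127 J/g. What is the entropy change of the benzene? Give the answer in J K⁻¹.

Heat released by the substance: Q = −mL = −21.5 × 127 = −2730.5 J.
At constant T, ΔS = Q_rev/T = −2730.5 / 278.7 = -9.8 J/K.

ΔS = -9.8 J/K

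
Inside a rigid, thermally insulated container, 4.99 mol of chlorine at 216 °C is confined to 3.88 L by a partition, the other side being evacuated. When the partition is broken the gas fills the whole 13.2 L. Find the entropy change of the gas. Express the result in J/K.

For an ideal gas in free expansion Q = 0 and W = 0, so T is unchanged.
Entropy is a state function; using a reversible isothermal path, ΔS_gas = nR ln(V₂/V₁) = 4.99 × 8.314 × ln(13.2/3.88) = 50.8 J/K.

ΔS_gas = 50.8 J/K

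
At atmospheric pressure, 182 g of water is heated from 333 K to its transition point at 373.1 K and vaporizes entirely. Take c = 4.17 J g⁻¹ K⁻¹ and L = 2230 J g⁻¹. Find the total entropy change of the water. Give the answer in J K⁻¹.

ΔS = 1170 J/K

Warming step: ΔS₁ = m c ln(T_tr/T_i) = 182 × 4.17 × ln(373.1/333) = 86.29 J/K.
Phase change: ΔS₂ = +mL/T_tr = 182 × 2230 / 373.1 = 1088 J/K.
ΔS_total = (86.29) + (1088) = 1170 J/K.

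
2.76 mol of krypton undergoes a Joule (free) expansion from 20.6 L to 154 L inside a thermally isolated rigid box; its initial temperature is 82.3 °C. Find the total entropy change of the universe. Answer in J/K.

For an ideal gas in free expansion Q = 0 and W = 0, so T is unchanged.
Entropy is a state function; using a reversible isothermal path, ΔS_gas = nR ln(V₂/V₁) = 2.76 × 8.314 × ln(154/20.6) = 46.2 J/K.
The insulated surroundings exchange no heat, so ΔS_surr = 0 and ΔS_universe = ΔS_gas.

ΔS_universe = 46.2 J/K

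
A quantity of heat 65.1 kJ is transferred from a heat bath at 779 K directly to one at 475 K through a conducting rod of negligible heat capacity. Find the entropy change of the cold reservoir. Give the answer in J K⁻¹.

The cold reservoir gains heat Q, so ΔS_cold = +Q/T_C = 65100/475 = 137 J/K.

ΔS_cold = 137 J/K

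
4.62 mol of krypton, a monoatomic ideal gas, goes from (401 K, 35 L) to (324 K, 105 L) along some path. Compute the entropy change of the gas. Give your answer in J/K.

ΔS = 29.9 J/K

Entropy is a state function: ΔS = nC_V ln(T₂/T₁) + nR ln(V₂/V₁), with C_V = 3R/2 = 12.47 J mol⁻¹ K⁻¹ for a monoatomic ideal gas.
ΔS = 4.62 × [12.47 × ln(324/401) + 8.314 × ln(105/35)] = 29.9 J/K.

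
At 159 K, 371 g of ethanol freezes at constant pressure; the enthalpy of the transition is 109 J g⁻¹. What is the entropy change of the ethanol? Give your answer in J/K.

ΔS = -254 J/K

Heat released by the substance: Q = −mL = −371 × 109 = −40439 J.
At constant T, ΔS = Q_rev/T = −40439 / 159 = -254 J/K.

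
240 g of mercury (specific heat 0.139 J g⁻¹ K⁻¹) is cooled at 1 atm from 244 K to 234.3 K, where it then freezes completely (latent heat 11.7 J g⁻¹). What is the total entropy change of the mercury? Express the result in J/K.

ΔS = -13.3 J/K

Cooling step: ΔS₁ = m c ln(T_tr/T_i) = 240 × 0.139 × ln(234.3/244) = -1.353 J/K.
Phase change: ΔS₂ = −mL/T_tr = −240 × 11.7 / 234.3 = -11.98 J/K.
ΔS_total = (-1.353) + (-11.98) = -13.3 J/K.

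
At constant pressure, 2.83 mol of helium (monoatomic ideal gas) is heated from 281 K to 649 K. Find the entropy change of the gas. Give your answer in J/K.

At constant pressure, ΔS = nC_p ln(T₂/T₁) with C_p = 5R/2 = 20.79 J mol⁻¹ K⁻¹.
ΔS = 2.83 × 20.79 × ln(649/281) = 49.2 J/K.

ΔS = 49.2 J/K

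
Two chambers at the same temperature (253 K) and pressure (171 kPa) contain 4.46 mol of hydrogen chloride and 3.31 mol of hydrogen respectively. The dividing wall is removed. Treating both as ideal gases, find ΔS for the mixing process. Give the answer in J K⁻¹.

Mole fractions: x_A = 4.46/7.77 = 0.574, x_B = 0.426.
ΔS_mix = −R(n_A ln x_A + n_B ln x_B) = −8.314 × (4.46 ln 0.574 + 3.31 ln 0.426) = 44.1 J/K.

ΔS_mix = 44.1 J/K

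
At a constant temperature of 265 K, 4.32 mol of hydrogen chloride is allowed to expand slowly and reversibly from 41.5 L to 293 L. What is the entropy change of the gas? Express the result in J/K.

For an isothermal ideal gas ΔS_gas = nR ln(V₂/V₁) = 4.32 × 8.314 × ln(293/41.5) = 70.2 J/K.

ΔS_gas = 70.2 J/K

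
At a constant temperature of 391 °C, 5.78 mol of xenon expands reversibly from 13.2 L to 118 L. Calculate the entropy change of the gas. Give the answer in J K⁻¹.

ΔS_gas = 105 J/K

For an isothermal ideal gas ΔS_gas = nR ln(V₂/V₁) = 5.78 × 8.314 × ln(118/13.2) = 105 J/K.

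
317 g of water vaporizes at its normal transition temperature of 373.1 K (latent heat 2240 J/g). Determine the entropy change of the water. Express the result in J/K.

ΔS = 1900 J/K

Heat absorbed by the substance: Q = mL = 317 × 2240 = 710080 J.
At constant T, ΔS = Q_rev/T = 710080 / 373.1 = 1900 J/K.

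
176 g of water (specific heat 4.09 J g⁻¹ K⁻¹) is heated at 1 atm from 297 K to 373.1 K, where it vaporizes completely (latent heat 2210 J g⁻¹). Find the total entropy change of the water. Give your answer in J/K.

Warming step: ΔS₁ = m c ln(T_tr/T_i) = 176 × 4.09 × ln(373.1/297) = 164.2 J/K.
Phase change: ΔS₂ = +mL/T_tr = 176 × 2210 / 373.1 = 1043 J/K.
ΔS_total = (164.2) + (1043) = 1210 J/K.

ΔS = 1210 J/K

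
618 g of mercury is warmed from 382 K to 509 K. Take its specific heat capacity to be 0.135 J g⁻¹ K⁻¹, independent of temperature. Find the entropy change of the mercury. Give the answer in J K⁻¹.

ΔS = ∫dQ_rev/T = m c ln(T₂/T₁) = 618 × 0.135 × ln(509/382) = 23.9 J/K.

ΔS = 23.9 J/K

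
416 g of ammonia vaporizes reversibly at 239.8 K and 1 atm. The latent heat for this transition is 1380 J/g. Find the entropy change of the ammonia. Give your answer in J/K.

ΔS = 2390 J/K

Heat absorbed by the substance: Q = mL = 416 × 1380 = 574080 J.
At constant T, ΔS = Q_rev/T = 574080 / 239.8 = 2390 J/K.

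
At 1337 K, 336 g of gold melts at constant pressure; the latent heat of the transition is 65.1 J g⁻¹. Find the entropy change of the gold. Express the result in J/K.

ΔS = 16.4 J/K

Heat absorbed by the substance: Q = mL = 336 × 65.1 = 21873.6 J.
At constant T, ΔS = Q_rev/T = 21873.6 / 1337 = 16.4 J/K.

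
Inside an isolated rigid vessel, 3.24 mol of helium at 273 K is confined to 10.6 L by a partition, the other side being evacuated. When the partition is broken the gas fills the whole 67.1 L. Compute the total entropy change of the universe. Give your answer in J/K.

For an ideal gas in free expansion Q = 0 and W = 0, so T is unchanged.
Entropy is a state function; using a reversible isothermal path, ΔS_gas = nR ln(V₂/V₁) = 3.24 × 8.314 × ln(67.1/10.6) = 49.7 J/K.
The insulated surroundings exchange no heat, so ΔS_surr = 0 and ΔS_universe = ΔS_gas.

ΔS_universe = 49.7 J/K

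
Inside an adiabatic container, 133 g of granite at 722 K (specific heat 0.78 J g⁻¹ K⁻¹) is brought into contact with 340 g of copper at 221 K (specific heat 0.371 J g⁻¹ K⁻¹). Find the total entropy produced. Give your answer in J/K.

ΔS_total = 39.2 J/K

Energy balance: T_f = (m₁c₁T₁ + m₂c₂T₂)/(m₁c₁ + m₂c₂) = 447.09 K.
ΔS₁ = m₁c₁ ln(T_f/T₁) = 103.74 × ln(447.09/722) = -49.72 J/K.
ΔS₂ = m₂c₂ ln(T_f/T₂) = 126.14 × ln(447.09/221) = 88.88 J/K.
ΔS_total = -49.72 + 88.88 = 39.2 J/K.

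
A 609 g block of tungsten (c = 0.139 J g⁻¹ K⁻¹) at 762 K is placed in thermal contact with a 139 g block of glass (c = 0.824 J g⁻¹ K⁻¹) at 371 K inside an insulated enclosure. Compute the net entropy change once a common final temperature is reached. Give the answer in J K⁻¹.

ΔS_total = 12.8 J/K

Energy balance: T_f = (m₁c₁T₁ + m₂c₂T₂)/(m₁c₁ + m₂c₂) = 537.17 K.
ΔS₁ = m₁c₁ ln(T_f/T₁) = 84.651 × ln(537.17/762) = -29.6 J/K.
ΔS₂ = m₂c₂ ln(T_f/T₂) = 114.536 × ln(537.17/371) = 42.39 J/K.
ΔS_total = -29.6 + 42.39 = 12.8 J/K.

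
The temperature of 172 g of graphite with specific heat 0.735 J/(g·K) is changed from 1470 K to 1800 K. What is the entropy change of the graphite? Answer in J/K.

ΔS = 25.6 J/K

ΔS = ∫dQ_rev/T = m c ln(T₂/T₁) = 172 × 0.735 × ln(1800/1470) = 25.6 J/K.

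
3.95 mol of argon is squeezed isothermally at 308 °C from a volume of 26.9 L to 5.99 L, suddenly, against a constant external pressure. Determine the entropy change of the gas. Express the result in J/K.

ΔS_gas = -49.3 J/K

Entropy is a state function, so ΔS_gas depends only on the end states.
For an isothermal ideal gas ΔS_gas = nR ln(V₂/V₁) = 3.95 × 8.314 × ln(5.99/26.9) = -49.3 J/K.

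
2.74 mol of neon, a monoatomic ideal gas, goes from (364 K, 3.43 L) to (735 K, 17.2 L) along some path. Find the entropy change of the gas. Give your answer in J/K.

ΔS = 60.7 J/K

Entropy is a state function: ΔS = nC_V ln(T₂/T₁) + nR ln(V₂/V₁), with C_V = 3R/2 = 12.47 J mol⁻¹ K⁻¹ for a monoatomic ideal gas.
ΔS = 2.74 × [12.47 × ln(735/364) + 8.314 × ln(17.2/3.43)] = 60.7 J/K.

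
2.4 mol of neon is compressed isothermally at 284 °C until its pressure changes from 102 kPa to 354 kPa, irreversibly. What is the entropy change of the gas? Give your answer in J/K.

ΔS_gas = -24.8 J/K

Entropy is a state function, so ΔS_gas depends only on the end states.
For an isothermal ideal gas ΔS_gas = nR ln(P₁/P₂) = 2.4 × 8.314 × ln(102/354) = -24.8 J/K.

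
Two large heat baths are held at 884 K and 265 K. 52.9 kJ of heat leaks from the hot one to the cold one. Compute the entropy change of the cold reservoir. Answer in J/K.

The cold reservoir gains heat Q, so ΔS_cold = +Q/T_C = 52900/265 = 200 J/K.

ΔS_cold = 200 J/K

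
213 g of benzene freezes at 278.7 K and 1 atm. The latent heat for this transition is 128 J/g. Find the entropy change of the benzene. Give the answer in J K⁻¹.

ΔS = -97.8 J/K

Heat released by the substance: Q = −mL = −213 × 128 = −27264 J.
At constant T, ΔS = Q_rev/T = −27264 / 278.7 = -97.8 J/K.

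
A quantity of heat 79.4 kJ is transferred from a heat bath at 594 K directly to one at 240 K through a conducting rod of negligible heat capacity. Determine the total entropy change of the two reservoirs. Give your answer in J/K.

ΔS_hot = −Q/T_H = −79400/594 = -133.7 J/K and ΔS_cold = +Q/T_C = 79400/240 = 330.8 J/K.
ΔS_total = -133.7 + 330.8 = 197 J/K, positive as the second law requires.

ΔS_total = 197 J/K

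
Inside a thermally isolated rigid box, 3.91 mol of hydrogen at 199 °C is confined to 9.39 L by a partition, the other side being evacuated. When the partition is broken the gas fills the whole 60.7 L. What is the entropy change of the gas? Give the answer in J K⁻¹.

No heat is exchanged and no work is done, so the ideal-gas temperature stays constant.
Entropy is a state function; using a reversible isothermal path, ΔS_gas = nR ln(V₂/V₁) = 3.91 × 8.314 × ln(60.7/9.39) = 60.7 J/K.

ΔS_gas = 60.7 J/K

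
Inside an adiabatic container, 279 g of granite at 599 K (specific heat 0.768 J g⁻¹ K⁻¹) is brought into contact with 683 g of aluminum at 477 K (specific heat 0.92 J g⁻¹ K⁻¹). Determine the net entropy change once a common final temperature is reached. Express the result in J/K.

Energy balance: T_f = (m₁c₁T₁ + m₂c₂T₂)/(m₁c₁ + m₂c₂) = 508.02 K.
ΔS₁ = m₁c₁ ln(T_f/T₁) = 214.272 × ln(508.02/599) = -35.298 J/K.
ΔS₂ = m₂c₂ ln(T_f/T₂) = 628.36 × ln(508.02/477) = 39.593 J/K.
ΔS_total = -35.298 + 39.593 = 4.3 J/K.

ΔS_total = 4.3 J/K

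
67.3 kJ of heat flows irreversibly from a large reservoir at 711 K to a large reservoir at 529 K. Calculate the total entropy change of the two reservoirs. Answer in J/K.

ΔS_total = 32.6 J/K

ΔS_hot = −Q/T_H = −67300/711 = -94.655 J/K and ΔS_cold = +Q/T_C = 67300/529 = 127.22 J/K.
ΔS_total = -94.655 + 127.22 = 32.6 J/K, positive as the second law requires.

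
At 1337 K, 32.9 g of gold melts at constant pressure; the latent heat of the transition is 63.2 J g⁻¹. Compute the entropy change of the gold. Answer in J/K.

ΔS = 1.56 J/K

Heat absorbed by the substance: Q = mL = 32.9 × 63.2 = 2079.28 J.
At constant T, ΔS = Q_rev/T = 2079.28 / 1337 = 1.56 J/K.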